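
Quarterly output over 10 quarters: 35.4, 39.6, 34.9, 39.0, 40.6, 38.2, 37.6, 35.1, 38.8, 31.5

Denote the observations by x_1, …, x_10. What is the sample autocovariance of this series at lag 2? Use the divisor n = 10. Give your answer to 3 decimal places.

1.456

Mean x̄ = (35.4 + 39.6 + 34.9 + 39.0 + 40.6 + 38.2 + 37.6 + 35.1 + 38.8 + 31.5)/10 = 37.0700
Σ_{t=1}^{8}(x_t−x̄)(x_{t+2}−x̄) = 14.5622
γ_2 = 14.5622 / 10 = 1.456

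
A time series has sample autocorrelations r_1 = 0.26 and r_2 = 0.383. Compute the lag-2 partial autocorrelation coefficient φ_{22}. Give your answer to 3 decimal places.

φ_{22} = (r_2 − r_1²) / (1 − r_1²)
r_1² = (0.26)² = 0.0676
Numerator = 0.383 − 0.0676 = 0.3154; denominator = 1 − 0.0676 = 0.9324
φ_{22} = 0.3154 / 0.9324 = 0.338

0.338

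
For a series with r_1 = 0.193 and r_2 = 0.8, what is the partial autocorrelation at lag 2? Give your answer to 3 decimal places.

0.792

φ_{22} = (r_2 − r_1²) / (1 − r_1²)
r_1² = (0.193)² = 0.037249
Numerator = 0.8 − 0.0372 = 0.7628; denominator = 1 − 0.0372 = 0.9628
φ_{22} = 0.7628 / 0.9628 = 0.792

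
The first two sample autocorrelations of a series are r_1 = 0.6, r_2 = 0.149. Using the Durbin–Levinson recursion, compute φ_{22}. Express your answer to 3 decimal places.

-0.330

φ_{22} = (r_2 − r_1²) / (1 − r_1²)
r_1² = (0.6)² = 0.36
Numerator = 0.149 − 0.3600 = -0.2110; denominator = 1 − 0.3600 = 0.6400
φ_{22} = -0.2110 / 0.6400 = -0.330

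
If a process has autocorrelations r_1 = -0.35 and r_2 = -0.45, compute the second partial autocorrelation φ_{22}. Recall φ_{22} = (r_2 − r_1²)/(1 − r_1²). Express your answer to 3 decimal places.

φ_{22} = (r_2 − r_1²) / (1 − r_1²)
r_1² = (-0.35)² = 0.1225
Numerator = -0.45 − 0.1225 = -0.5725; denominator = 1 − 0.1225 = 0.8775
φ_{22} = -0.5725 / 0.8775 = -0.652

-0.652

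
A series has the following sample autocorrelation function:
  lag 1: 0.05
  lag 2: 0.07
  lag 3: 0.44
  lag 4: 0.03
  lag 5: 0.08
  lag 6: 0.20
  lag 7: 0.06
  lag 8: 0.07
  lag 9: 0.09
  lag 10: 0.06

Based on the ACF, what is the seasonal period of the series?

The largest autocorrelation is r_3 = 0.44, with a weaker echo at lag 6 (0.20); the remaining lags stay at or below 0.09.
The dominant spike at lag 3 indicates a seasonal period of 3.

3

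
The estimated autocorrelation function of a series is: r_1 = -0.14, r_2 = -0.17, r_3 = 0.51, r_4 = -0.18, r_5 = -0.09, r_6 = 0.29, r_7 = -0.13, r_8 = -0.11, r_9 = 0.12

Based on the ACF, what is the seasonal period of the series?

3

The largest autocorrelation is r_3 = 0.51, with a weaker echo at lag 6 (0.29); the remaining lags stay at or below 0.12.
The dominant spike at lag 3 indicates a seasonal period of 3.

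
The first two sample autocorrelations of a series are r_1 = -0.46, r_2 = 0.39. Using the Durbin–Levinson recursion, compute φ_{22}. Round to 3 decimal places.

0.226

φ_{22} = (r_2 − r_1²) / (1 − r_1²)
r_1² = (-0.46)² = 0.2116
Numerator = 0.39 − 0.2116 = 0.1784; denominator = 1 − 0.2116 = 0.7884
φ_{22} = 0.1784 / 0.7884 = 0.226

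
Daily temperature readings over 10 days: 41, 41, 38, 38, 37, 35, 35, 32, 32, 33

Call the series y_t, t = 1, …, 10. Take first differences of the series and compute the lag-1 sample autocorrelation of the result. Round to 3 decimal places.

-0.402

First differences Δy: 0, -3, 0, -1, -2, 0, -3, 0, 1
Mean of differences = -0.8889
Numerator Σ(Δy_t−Δȳ)(Δy_{t+1}−Δȳ) = -6.7901
Denominator Σ(Δy_t−Δȳ)² = 16.8889
r_1(Δy) = -6.7901 / 16.8889 = -0.402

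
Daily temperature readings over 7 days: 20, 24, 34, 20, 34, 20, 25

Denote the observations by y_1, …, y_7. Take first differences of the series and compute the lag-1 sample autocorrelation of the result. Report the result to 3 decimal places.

First differences Δy: 4, 10, -14, 14, -14, 5
Mean of differences = 0.8333
Numerator Σ(Δy_t−Δȳ)(Δy_{t+1}−Δȳ) = -559.3611
Denominator Σ(Δy_t−Δȳ)² = 724.8333
r_1(Δy) = -559.3611 / 724.8333 = -0.772

-0.772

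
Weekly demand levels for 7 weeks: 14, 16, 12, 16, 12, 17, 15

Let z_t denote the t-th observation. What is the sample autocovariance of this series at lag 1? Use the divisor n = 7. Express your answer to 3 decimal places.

Mean z̄ = (14 + 16 + 12 + 16 + 12 + 17 + 15)/7 = 14.5714
Σ_{t=1}^{6}(z_t−z̄)(z_{t+1}−z̄) = -17.0408
γ_1 = -17.0408 / 7 = -2.434

-2.434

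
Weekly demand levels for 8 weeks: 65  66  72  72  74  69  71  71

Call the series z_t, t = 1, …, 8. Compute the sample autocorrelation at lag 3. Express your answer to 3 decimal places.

Mean z̄ = (65 + 66 + 72 + 72 + 74 + 69 + 71 + 71)/8 = 70.0000
Deviations from mean: -5.0000, -4.0000, 2.0000, 2.0000, 4.0000, -1.0000, 1.0000, 1.0000
Σ(z_t−z̄)(z_{t+3}−z̄) = (-10.0000) + (-16.0000) + (-2.0000) + (2.0000) + (4.0000) = -22.0000
Denominator Σ(z_t−z̄)² = 68.0000
r_3 = -22.0000 / 68.0000 = -0.324

-0.324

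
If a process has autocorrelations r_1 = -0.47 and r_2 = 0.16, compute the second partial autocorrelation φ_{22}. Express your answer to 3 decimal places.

-0.078

φ_{22} = (r_2 − r_1²) / (1 − r_1²)
r_1² = (-0.47)² = 0.2209
Numerator = 0.16 − 0.2209 = -0.0609; denominator = 1 − 0.2209 = 0.7791
φ_{22} = -0.0609 / 0.7791 = -0.078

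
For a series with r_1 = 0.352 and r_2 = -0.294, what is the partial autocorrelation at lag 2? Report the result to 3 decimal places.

-0.477

φ_{22} = (r_2 − r_1²) / (1 − r_1²)
r_1² = (0.352)² = 0.123904
Numerator = -0.294 − 0.1239 = -0.4179; denominator = 1 − 0.1239 = 0.8761
φ_{22} = -0.4179 / 0.8761 = -0.477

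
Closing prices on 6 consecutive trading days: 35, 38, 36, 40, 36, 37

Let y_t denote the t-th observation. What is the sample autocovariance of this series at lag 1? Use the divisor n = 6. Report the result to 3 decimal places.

-1.500

Mean ȳ = (35 + 38 + 36 + 40 + 36 + 37)/6 = 37.0000
Deviations: -2.0000, 1.0000, -1.0000, 3.0000, -1.0000, 0.0000
Σ_{t=1}^{5}(y_t−ȳ)(y_{t+1}−ȳ) = -9.0000
γ_1 = -9.0000 / 6 = -1.500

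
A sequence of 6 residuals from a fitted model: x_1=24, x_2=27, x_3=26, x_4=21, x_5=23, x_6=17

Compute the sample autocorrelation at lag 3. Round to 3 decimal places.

Mean x̄ = (24 + 27 + 26 + 21 + 23 + 17)/6 = 23.0000
Numerator Σ_{t=1}^{3}(x_t−x̄)(x_{t+3}−x̄) = -20.0000
Denominator Σ(x_t−x̄)² = 66.0000
r_3 = -20.0000 / 66.0000 = -0.303

-0.303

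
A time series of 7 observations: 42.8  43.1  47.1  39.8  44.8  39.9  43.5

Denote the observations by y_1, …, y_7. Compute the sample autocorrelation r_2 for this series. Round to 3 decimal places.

Mean ȳ = (42.8 + 43.1 + 47.1 + 39.8 + 44.8 + 39.9 + 43.5)/7 = 43.0000
Deviations from mean: -0.2000, 0.1000, 4.1000, -3.2000, 1.8000, -3.1000, 0.5000
Σ(y_t−ȳ)(y_{t+2}−ȳ) = (-0.8200) + (-0.3200) + (7.3800) + (9.9200) + (0.9000) = 17.0600
Denominator Σ(y_t−ȳ)² = 40.2000
r_2 = 17.0600 / 40.2000 = 0.424

0.424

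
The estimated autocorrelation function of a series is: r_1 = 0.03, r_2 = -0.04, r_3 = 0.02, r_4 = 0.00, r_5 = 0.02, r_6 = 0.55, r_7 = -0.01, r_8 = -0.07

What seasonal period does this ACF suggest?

6

The largest autocorrelation is r_6 = 0.55; the remaining lags stay at or below 0.03.
The dominant spike at lag 6 indicates a seasonal period of 6.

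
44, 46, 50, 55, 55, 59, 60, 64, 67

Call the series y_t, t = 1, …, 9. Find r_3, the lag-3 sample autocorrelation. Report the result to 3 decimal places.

0.051

Mean ȳ = (44 + 46 + 50 + 55 + 55 + 59 + 60 + 64 + 67)/9 = 55.5556
Σ(y_t−ȳ)(y_{t+3}−ȳ) = (6.4198) + (5.3086) + (-19.1358) + (-2.4691) + (-4.6914) + (39.4198) = 24.8519
Denominator Σ(y_t−ȳ)² = 490.2222
r_3 = 24.8519 / 490.2222 = 0.051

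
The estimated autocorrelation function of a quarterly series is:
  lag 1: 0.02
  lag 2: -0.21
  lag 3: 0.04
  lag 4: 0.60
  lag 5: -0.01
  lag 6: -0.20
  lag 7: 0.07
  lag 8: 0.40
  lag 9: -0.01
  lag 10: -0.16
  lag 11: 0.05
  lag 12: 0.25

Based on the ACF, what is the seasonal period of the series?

4

The largest autocorrelation is r_4 = 0.60, with weaker echoes at lags 8 (0.40) and 12 (0.25); the remaining lags stay at or below 0.07.
The dominant spike at lag 4 indicates a seasonal period of 4.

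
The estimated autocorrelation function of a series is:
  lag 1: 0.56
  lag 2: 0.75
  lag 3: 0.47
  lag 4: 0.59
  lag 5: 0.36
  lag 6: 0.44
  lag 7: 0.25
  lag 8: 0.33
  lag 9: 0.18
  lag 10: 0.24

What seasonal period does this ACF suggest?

2

The largest autocorrelation is r_2 = 0.75, with a weaker echo at lag 4 (0.59); the remaining lags stay at or below 0.56.
The dominant spike at lag 2 indicates a seasonal period of 2.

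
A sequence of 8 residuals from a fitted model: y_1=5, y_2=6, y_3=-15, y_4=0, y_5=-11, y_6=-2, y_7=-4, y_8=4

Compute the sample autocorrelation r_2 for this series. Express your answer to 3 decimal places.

0.141

Mean ȳ = (5 + 6 − 15 + 0 − 11 − 2 − 4 + 4)/8 = -2.1250
Deviations from mean: 7.1250, 8.1250, -12.8750, 2.1250, -8.8750, 0.1250, -1.8750, 6.1250
Numerator Σ_{t=1}^{6}(y_t−ȳ)(y_{t+2}−ȳ) = 57.4688
Denominator Σ(y_t−ȳ)² = 406.8750
r_2 = 57.4688 / 406.8750 = 0.141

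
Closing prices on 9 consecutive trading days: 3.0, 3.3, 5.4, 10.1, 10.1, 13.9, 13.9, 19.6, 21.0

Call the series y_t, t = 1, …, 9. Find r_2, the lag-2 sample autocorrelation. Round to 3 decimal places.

0.305

Mean ȳ = (3.0 + 3.3 + 5.4 + 10.1 + 10.1 + 13.9 + 13.9 + 19.6 + 21.0)/9 = 11.1444
Numerator Σ_{t=1}^{7}(y_t−ȳ)(y_{t+2}−ȳ) = 105.6794
Denominator Σ(y_t−ȳ)² = 346.8622
r_2 = 105.6794 / 346.8622 = 0.305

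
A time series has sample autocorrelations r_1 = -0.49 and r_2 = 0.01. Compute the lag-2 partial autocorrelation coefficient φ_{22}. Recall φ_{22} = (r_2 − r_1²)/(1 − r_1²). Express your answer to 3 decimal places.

φ_{22} = (r_2 − r_1²) / (1 − r_1²)
r_1² = (-0.49)² = 0.2401
Numerator = 0.01 − 0.2401 = -0.2301; denominator = 1 − 0.2401 = 0.7599
φ_{22} = -0.2301 / 0.7599 = -0.303

-0.303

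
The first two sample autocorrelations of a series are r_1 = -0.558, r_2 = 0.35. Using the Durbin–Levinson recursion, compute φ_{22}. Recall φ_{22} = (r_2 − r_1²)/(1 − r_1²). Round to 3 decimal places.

φ_{22} = (r_2 − r_1²) / (1 − r_1²)
r_1² = (-0.558)² = 0.311364
Numerator = 0.35 − 0.3114 = 0.0386; denominator = 1 − 0.3114 = 0.6886
φ_{22} = 0.0386 / 0.6886 = 0.056

0.056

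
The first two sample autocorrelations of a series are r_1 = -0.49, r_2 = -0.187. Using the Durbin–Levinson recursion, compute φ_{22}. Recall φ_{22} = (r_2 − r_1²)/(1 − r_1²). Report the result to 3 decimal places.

φ_{22} = (r_2 − r_1²) / (1 − r_1²)
r_1² = (-0.49)² = 0.2401
Numerator = -0.187 − 0.2401 = -0.4271; denominator = 1 − 0.2401 = 0.7599
φ_{22} = -0.4271 / 0.7599 = -0.562

-0.562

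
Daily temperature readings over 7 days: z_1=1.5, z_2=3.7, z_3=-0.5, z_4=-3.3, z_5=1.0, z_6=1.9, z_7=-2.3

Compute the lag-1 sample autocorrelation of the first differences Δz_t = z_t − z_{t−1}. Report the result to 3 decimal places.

-0.169

First differences Δz: 2.2, -4.2, -2.8, 4.3, 0.9, -4.2
Mean of differences = -0.6333
Numerator Σ(Δz_t−Δz̄)(Δz_{t+1}−Δz̄) = -10.9711
Denominator Σ(Δz_t−Δz̄)² = 64.8533
r_1(Δz) = -10.9711 / 64.8533 = -0.169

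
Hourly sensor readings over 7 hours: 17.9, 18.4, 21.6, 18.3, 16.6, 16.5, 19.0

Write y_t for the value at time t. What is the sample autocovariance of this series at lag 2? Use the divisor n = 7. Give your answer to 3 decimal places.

Mean ȳ = (17.9 + 18.4 + 21.6 + 18.3 + 16.6 + 16.5 + 19.0)/7 = 18.3286
Deviations: -0.4286, 0.0714, 3.2714, -0.0286, -1.7286, -1.8286, 0.6714
Σ_{t=1}^{5}(y_t−ȳ)(y_{t+2}−ȳ) = -8.1673
γ_2 = -8.1673 / 7 = -1.167

-1.167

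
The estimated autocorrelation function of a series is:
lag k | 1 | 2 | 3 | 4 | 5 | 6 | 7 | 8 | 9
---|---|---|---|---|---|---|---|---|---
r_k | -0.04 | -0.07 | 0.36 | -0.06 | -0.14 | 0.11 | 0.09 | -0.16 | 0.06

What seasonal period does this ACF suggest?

3

The largest autocorrelation is r_3 = 0.36; the remaining lags stay at or below 0.11.
The dominant spike at lag 3 indicates a seasonal period of 3.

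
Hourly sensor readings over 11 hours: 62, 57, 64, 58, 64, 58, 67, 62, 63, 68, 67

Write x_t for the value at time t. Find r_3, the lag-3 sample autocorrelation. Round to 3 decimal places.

-0.088

Mean x̄ = (62 + 57 + 64 + 58 + 64 + 58 + 67 + 62 + 63 + 68 + 67)/11 = 62.7273
Numerator Σ_{t=1}^{8}(x_t−x̄)(x_{t+3}−x̄) = -12.8595
Denominator Σ(x_t−x̄)² = 146.1818
r_3 = -12.8595 / 146.1818 = -0.088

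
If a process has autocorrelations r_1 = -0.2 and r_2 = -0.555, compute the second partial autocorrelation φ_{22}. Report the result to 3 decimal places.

φ_{22} = (r_2 − r_1²) / (1 − r_1²)
r_1² = (-0.2)² = 0.04
Numerator = -0.555 − 0.0400 = -0.5950; denominator = 1 − 0.0400 = 0.9600
φ_{22} = -0.5950 / 0.9600 = -0.620

-0.620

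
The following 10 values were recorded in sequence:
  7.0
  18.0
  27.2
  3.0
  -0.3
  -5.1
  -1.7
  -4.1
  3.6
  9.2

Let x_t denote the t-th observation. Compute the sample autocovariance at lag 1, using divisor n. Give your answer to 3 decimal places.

Mean x̄ = (7.0 + 18.0 + 27.2 + 3.0 − 0.3 − 5.1 − 1.7 − 4.1 + 3.6 + 9.2)/10 = 5.6800
Σ_{t=1}^{9}(x_t−x̄)(x_{t+1}−x̄) = 468.9596
γ_1 = 468.9596 / 10 = 46.896

46.896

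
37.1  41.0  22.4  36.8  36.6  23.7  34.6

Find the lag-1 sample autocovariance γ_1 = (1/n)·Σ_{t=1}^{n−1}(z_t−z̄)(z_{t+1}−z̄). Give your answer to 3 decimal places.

-18.031

Mean z̄ = (37.1 + 41.0 + 22.4 + 36.8 + 36.6 + 23.7 + 34.6)/7 = 33.1714
Σ_{t=1}^{6}(z_t−z̄)(z_{t+1}−z̄) = -126.2180
γ_1 = -126.2180 / 7 = -18.031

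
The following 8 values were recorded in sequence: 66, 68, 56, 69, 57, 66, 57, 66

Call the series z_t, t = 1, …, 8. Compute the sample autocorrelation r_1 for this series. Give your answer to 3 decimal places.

Mean z̄ = (66 + 68 + 56 + 69 + 57 + 66 + 57 + 66)/8 = 63.1250
Deviations from mean: 2.8750, 4.8750, -7.1250, 5.8750, -6.1250, 2.8750, -6.1250, 2.8750
Numerator Σ_{t=1}^{7}(z_t−z̄)(z_{t+1}−z̄) = -151.3906
Denominator Σ(z_t−z̄)² = 208.8750
r_1 = -151.3906 / 208.8750 = -0.725

-0.725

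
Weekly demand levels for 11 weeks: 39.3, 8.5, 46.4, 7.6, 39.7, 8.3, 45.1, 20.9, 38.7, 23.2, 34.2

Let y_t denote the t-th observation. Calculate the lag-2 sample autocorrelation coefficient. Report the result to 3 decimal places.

Mean ȳ = (39.3 + 8.5 + 46.4 + 7.6 + 39.7 + 8.3 + 45.1 + 20.9 + 38.7 + 23.2 + 34.2)/11 = 28.3545
Numerator Σ_{t=1}^{9}(y_t−ȳ)(y_{t+2}−ȳ) = 1842.1650
Denominator Σ(y_t−ȳ)² = 2305.0473
r_2 = 1842.1650 / 2305.0473 = 0.799

0.799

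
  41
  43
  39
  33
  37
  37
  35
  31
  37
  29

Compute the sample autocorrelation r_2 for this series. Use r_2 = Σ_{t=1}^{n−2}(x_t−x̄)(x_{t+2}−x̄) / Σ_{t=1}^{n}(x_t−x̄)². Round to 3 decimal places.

0.134

Mean x̄ = (41 + 43 + 39 + 33 + 37 + 37 + 35 + 31 + 37 + 29)/10 = 36.2000
Numerator Σ_{t=1}^{8}(x_t−x̄)(x_{t+2}−x̄) = 22.7200
Denominator Σ(x_t−x̄)² = 169.6000
r_2 = 22.7200 / 169.6000 = 0.134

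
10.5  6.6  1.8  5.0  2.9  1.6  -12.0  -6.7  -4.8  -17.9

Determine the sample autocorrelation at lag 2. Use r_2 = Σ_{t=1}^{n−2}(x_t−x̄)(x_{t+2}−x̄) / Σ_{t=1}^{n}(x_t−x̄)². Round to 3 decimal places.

Mean x̄ = (10.5 + 6.6 + 1.8 + 5.0 + 2.9 + 1.6 − 12.0 − 6.7 − 4.8 − 17.9)/10 = -1.3000
Numerator Σ_{t=1}^{8}(x_t−x̄)(x_{t+2}−x̄) = 184.1300
Denominator Σ(x_t−x̄)² = 708.4600
r_2 = 184.1300 / 708.4600 = 0.260

0.260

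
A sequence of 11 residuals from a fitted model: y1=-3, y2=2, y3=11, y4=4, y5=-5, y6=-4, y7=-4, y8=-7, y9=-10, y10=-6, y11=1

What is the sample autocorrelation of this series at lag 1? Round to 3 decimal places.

Mean ȳ = (-3 + 2 + 11 + 4 − 5 − 4 − 4 − 7 − 10 − 6 + 1)/11 = -1.9091
Numerator Σ_{t=1}^{10}(y_t−ȳ)(y_{t+1}−ȳ) = 188.0826
Denominator Σ(y_t−ȳ)² = 352.9091
r_1 = 188.0826 / 352.9091 = 0.533

0.533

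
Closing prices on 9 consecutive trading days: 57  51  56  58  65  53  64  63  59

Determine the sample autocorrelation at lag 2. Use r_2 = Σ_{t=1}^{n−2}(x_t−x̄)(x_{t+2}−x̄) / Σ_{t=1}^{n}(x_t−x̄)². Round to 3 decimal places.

Mean x̄ = (57 + 51 + 56 + 58 + 65 + 53 + 64 + 63 + 59)/9 = 58.4444
Σ(x_t−x̄)(x_{t+2}−x̄) = (3.5309) + (3.3086) + (-16.0247) + (2.4198) + (36.4198) + (-24.8025) + (3.0864) = 7.9383
Denominator Σ(x_t−x̄)² = 188.2222
r_2 = 7.9383 / 188.2222 = 0.042

0.042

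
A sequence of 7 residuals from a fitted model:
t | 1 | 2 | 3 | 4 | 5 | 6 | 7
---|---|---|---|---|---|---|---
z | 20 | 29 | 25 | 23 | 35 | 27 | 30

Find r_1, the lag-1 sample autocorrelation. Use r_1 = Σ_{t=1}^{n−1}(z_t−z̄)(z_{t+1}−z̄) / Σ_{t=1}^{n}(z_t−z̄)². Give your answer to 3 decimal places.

Mean z̄ = (20 + 29 + 25 + 23 + 35 + 27 + 30)/7 = 27.0000
Σ(z_t−z̄)(z_{t+1}−z̄) = (-14.0000) + (-4.0000) + (8.0000) + (-32.0000) + (0.0000) + (0.0000) = -42.0000
Denominator Σ(z_t−z̄)² = 146.0000
r_1 = -42.0000 / 146.0000 = -0.288

-0.288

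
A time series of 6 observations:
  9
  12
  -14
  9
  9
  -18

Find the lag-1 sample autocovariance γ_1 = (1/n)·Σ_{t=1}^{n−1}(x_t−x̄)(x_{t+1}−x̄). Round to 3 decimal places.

Mean x̄ = (9 + 12 − 14 + 9 + 9 − 18)/6 = 1.1667
Deviations: 7.8333, 10.8333, -15.1667, 7.8333, 7.8333, -19.1667
Σ_{t=1}^{5}(x_t−x̄)(x_{t+1}−x̄) = -287.0278
γ_1 = -287.0278 / 6 = -47.838

-47.838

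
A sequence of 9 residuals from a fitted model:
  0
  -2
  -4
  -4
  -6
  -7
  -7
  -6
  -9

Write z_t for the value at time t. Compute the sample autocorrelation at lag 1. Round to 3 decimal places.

Mean z̄ = (0 − 2 − 4 − 4 − 6 − 7 − 7 − 6 − 9)/9 = -5.0000
Numerator Σ_{t=1}^{8}(z_t−z̄)(z_{t+1}−z̄) = 30.0000
Denominator Σ(z_t−z̄)² = 62.0000
r_1 = 30.0000 / 62.0000 = 0.484

0.484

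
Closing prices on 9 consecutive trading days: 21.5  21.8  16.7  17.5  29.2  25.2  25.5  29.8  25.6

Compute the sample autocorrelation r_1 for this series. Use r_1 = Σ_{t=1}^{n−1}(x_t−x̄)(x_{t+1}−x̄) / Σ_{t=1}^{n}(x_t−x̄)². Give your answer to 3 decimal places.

Mean x̄ = (21.5 + 21.8 + 16.7 + 17.5 + 29.2 + 25.2 + 25.5 + 29.8 + 25.6)/9 = 23.6444
Numerator Σ_{t=1}^{8}(x_t−x̄)(x_{t+1}−x̄) = 60.2858
Denominator Σ(x_t−x̄)² = 172.4222
r_1 = 60.2858 / 172.4222 = 0.350

0.350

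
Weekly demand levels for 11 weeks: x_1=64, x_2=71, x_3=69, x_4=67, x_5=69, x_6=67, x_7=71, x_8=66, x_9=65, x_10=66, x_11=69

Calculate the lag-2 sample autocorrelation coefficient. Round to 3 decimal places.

-0.165

Mean x̄ = (64 + 71 + 69 + 67 + 69 + 67 + 71 + 66 + 65 + 66 + 69)/11 = 67.6364
Numerator Σ_{t=1}^{9}(x_t−x̄)(x_{t+2}−x̄) = -8.9917
Denominator Σ(x_t−x̄)² = 54.5455
r_2 = -8.9917 / 54.5455 = -0.165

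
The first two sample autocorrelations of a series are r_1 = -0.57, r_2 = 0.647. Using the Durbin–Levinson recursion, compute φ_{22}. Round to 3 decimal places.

0.477

φ_{22} = (r_2 − r_1²) / (1 − r_1²)
r_1² = (-0.57)² = 0.3249
Numerator = 0.647 − 0.3249 = 0.3221; denominator = 1 − 0.3249 = 0.6751
φ_{22} = 0.3221 / 0.6751 = 0.477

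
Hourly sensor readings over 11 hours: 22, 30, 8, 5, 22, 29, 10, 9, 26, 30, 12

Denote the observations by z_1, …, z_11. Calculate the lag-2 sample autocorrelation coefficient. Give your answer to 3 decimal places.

-0.759

Mean z̄ = (22 + 30 + 8 + 5 + 22 + 29 + 10 + 9 + 26 + 30 + 12)/11 = 18.4545
Numerator Σ_{t=1}^{9}(z_t−z̄)(z_{t+2}−z̄) = -722.6860
Denominator Σ(z_t−z̄)² = 952.7273
r_2 = -722.6860 / 952.7273 = -0.759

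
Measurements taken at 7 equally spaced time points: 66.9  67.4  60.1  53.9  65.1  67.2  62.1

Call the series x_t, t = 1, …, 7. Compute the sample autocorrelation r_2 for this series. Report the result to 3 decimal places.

-0.643

Mean x̄ = (66.9 + 67.4 + 60.1 + 53.9 + 65.1 + 67.2 + 62.1)/7 = 63.2429
Deviations from mean: 3.6571, 4.1571, -3.1429, -9.3429, 1.8571, 3.9571, -1.1429
Numerator Σ_{t=1}^{5}(x_t−x̄)(x_{t+2}−x̄) = -95.2637
Denominator Σ(x_t−x̄)² = 148.2371
r_2 = -95.2637 / 148.2371 = -0.643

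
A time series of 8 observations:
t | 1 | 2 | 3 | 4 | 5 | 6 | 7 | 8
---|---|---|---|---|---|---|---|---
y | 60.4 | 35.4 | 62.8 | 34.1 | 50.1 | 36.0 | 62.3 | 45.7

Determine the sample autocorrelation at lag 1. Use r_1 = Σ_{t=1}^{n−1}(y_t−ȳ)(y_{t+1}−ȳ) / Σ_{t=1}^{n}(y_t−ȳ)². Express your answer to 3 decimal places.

Mean ȳ = (60.4 + 35.4 + 62.8 + 34.1 + 50.1 + 36.0 + 62.3 + 45.7)/8 = 48.3500
Numerator Σ_{t=1}^{7}(y_t−ȳ)(y_{t+1}−ȳ) = -804.8875
Denominator Σ(y_t−ȳ)² = 1081.9800
r_1 = -804.8875 / 1081.9800 = -0.744

-0.744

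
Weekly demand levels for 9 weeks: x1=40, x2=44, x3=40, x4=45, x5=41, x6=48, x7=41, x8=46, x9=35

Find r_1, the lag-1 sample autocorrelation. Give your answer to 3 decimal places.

Mean x̄ = (40 + 44 + 40 + 45 + 41 + 48 + 41 + 46 + 35)/9 = 42.2222
Numerator Σ_{t=1}^{8}(x_t−x̄)(x_{t+1}−x̄) = -63.4938
Denominator Σ(x_t−x̄)² = 123.5556
r_1 = -63.4938 / 123.5556 = -0.514

-0.514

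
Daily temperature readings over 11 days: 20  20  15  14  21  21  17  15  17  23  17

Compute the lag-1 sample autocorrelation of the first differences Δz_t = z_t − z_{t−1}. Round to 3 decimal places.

-0.125

First differences Δz: 0, -5, -1, 7, 0, -4, -2, 2, 6, -6
Mean of differences = -0.3000
Numerator Σ(Δz_t−Δz̄)(Δz_{t+1}−Δz̄) = -21.1900
Denominator Σ(Δz_t−Δz̄)² = 170.1000
r_1(Δz) = -21.1900 / 170.1000 = -0.125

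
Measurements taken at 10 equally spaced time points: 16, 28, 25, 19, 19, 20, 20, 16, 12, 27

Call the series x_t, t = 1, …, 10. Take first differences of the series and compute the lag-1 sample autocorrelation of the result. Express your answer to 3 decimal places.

First differences Δx: 12, -3, -6, 0, 1, 0, -4, -4, 15
Mean of differences = 1.2222
Numerator Σ(Δx_t−Δx̄)(Δx_{t+1}−Δx̄) = -43.9383
Denominator Σ(Δx_t−Δx̄)² = 433.5556
r_1(Δx) = -43.9383 / 433.5556 = -0.101

-0.101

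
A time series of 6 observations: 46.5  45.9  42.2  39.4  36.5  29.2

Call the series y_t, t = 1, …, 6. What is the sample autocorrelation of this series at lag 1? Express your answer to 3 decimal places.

Mean ȳ = (46.5 + 45.9 + 42.2 + 39.4 + 36.5 + 29.2)/6 = 39.9500
Deviations from mean: 6.5500, 5.9500, 2.2500, -0.5500, -3.4500, -10.7500
Σ(y_t−ȳ)(y_{t+1}−ȳ) = (38.9725) + (13.3875) + (-1.2375) + (1.8975) + (37.0875) = 90.1075
Denominator Σ(y_t−ȳ)² = 211.1350
r_1 = 90.1075 / 211.1350 = 0.427

0.427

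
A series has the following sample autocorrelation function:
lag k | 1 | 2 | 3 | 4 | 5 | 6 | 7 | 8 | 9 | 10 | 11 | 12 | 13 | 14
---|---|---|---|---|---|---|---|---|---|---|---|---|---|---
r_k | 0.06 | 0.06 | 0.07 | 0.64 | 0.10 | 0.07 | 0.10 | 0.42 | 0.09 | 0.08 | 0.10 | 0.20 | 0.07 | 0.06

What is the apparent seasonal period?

4

The largest autocorrelation is r_4 = 0.64, with weaker echoes at lags 8 (0.42) and 12 (0.20); the remaining lags stay at or below 0.10.
The dominant spike at lag 4 indicates a seasonal period of 4.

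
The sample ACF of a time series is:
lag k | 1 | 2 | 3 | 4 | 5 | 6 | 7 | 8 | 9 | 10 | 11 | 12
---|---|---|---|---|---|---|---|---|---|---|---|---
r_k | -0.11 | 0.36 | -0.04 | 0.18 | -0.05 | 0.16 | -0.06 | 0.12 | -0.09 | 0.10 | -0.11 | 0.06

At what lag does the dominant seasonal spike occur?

2

The largest autocorrelation is r_2 = 0.36, with weaker echoes at lags 4 (0.18) and 6 (0.16); the remaining lags stay at or below 0.12.
The dominant spike at lag 2 indicates a seasonal period of 2.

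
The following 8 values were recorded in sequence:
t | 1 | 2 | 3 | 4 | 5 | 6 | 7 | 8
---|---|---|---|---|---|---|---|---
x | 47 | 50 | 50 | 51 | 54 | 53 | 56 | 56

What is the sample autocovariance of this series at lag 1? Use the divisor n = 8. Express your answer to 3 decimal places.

Mean x̄ = (47 + 50 + 50 + 51 + 54 + 53 + 56 + 56)/8 = 52.1250
Deviations: -5.1250, -2.1250, -2.1250, -1.1250, 1.8750, 0.8750, 3.8750, 3.8750
Σ_{t=1}^{7}(x_t−x̄)(x_{t+1}−x̄) = 35.7344
γ_1 = 35.7344 / 8 = 4.467

4.467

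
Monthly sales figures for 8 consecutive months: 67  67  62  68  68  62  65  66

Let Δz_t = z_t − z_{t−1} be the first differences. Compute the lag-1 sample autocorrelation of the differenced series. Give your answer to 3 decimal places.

First differences Δz: 0, -5, 6, 0, -6, 3, 1
Mean of differences = -0.1429
Numerator Σ(Δz_t−Δz̄)(Δz_{t+1}−Δz̄) = -45.3061
Denominator Σ(Δz_t−Δz̄)² = 106.8571
r_1(Δz) = -45.3061 / 106.8571 = -0.424

-0.424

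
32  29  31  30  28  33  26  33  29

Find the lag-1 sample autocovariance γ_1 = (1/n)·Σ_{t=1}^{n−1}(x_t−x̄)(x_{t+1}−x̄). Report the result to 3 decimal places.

Mean x̄ = (32 + 29 + 31 + 30 + 28 + 33 + 26 + 33 + 29)/9 = 30.1111
Σ_{t=1}^{8}(x_t−x̄)(x_{t+1}−x̄) = -36.0123
γ_1 = -36.0123 / 9 = -4.001

-4.001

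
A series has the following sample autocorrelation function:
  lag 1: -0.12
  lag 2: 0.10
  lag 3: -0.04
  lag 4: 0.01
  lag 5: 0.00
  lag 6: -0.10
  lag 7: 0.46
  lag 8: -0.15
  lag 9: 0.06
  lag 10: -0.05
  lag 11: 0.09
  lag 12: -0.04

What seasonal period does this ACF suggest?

7

The largest autocorrelation is r_7 = 0.46; the remaining lags stay at or below 0.10.
The dominant spike at lag 7 indicates a seasonal period of 7.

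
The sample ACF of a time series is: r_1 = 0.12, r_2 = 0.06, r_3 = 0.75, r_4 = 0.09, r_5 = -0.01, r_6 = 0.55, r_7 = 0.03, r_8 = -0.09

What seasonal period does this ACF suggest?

The largest autocorrelation is r_3 = 0.75, with a weaker echo at lag 6 (0.55); the remaining lags stay at or below 0.12.
The dominant spike at lag 3 indicates a seasonal period of 3.

3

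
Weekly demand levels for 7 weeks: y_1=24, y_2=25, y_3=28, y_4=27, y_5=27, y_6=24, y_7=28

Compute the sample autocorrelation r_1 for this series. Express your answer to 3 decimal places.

-0.168

Mean ȳ = (24 + 25 + 28 + 27 + 27 + 24 + 28)/7 = 26.1429
Deviations from mean: -2.1429, -1.1429, 1.8571, 0.8571, 0.8571, -2.1429, 1.8571
Σ(y_t−ȳ)(y_{t+1}−ȳ) = (2.4490) + (-2.1224) + (1.5918) + (0.7347) + (-1.8367) + (-3.9796) = -3.1633
Denominator Σ(y_t−ȳ)² = 18.8571
r_1 = -3.1633 / 18.8571 = -0.168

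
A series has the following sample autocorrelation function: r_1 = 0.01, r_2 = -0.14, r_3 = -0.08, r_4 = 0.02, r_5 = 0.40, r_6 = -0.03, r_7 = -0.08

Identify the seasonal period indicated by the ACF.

5

The largest autocorrelation is r_5 = 0.40; the remaining lags stay at or below 0.02.
The dominant spike at lag 5 indicates a seasonal period of 5.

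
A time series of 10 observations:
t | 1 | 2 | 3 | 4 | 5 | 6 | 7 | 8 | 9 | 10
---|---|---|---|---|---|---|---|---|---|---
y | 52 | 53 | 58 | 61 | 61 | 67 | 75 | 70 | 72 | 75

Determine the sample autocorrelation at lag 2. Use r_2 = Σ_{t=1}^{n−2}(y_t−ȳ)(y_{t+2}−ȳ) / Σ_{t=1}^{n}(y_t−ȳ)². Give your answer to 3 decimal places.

Mean ȳ = (52 + 53 + 58 + 61 + 61 + 67 + 75 + 70 + 72 + 75)/10 = 64.4000
Numerator Σ_{t=1}^{8}(y_t−ȳ)(y_{t+2}−ȳ) = 249.4800
Denominator Σ(y_t−ȳ)² = 668.4000
r_2 = 249.4800 / 668.4000 = 0.373

0.373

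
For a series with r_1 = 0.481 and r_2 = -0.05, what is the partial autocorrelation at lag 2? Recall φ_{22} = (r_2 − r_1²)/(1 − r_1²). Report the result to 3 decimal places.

-0.366

φ_{22} = (r_2 − r_1²) / (1 − r_1²)
r_1² = (0.481)² = 0.231361
Numerator = -0.05 − 0.2314 = -0.2814; denominator = 1 − 0.2314 = 0.7686
φ_{22} = -0.2814 / 0.7686 = -0.366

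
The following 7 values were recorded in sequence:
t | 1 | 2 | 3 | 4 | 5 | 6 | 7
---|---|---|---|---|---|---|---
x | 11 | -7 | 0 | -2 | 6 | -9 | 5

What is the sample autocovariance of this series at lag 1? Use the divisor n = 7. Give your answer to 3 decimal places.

-25.924

Mean x̄ = (11 − 7 + 0 − 2 + 6 − 9 + 5)/7 = 0.5714
Deviations: 10.4286, -7.5714, -0.5714, -2.5714, 5.4286, -9.5714, 4.4286
Σ_{t=1}^{6}(x_t−x̄)(x_{t+1}−x̄) = -181.4694
γ_1 = -181.4694 / 7 = -25.924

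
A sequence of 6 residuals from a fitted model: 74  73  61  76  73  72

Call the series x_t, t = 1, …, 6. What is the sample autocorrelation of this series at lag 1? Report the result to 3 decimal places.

Mean x̄ = (74 + 73 + 61 + 76 + 73 + 72)/6 = 71.5000
Numerator Σ_{t=1}^{5}(x_t−x̄)(x_{t+1}−x̄) = -51.7500
Denominator Σ(x_t−x̄)² = 141.5000
r_1 = -51.7500 / 141.5000 = -0.366

-0.366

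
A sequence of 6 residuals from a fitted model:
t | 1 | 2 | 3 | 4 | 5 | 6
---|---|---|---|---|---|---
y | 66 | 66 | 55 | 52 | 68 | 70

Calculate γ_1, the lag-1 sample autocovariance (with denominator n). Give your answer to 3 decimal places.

8.523

Mean ȳ = (66 + 66 + 55 + 52 + 68 + 70)/6 = 62.8333
Σ_{t=1}^{5}(y_t−ȳ)(y_{t+1}−ȳ) = 51.1389
γ_1 = 51.1389 / 6 = 8.523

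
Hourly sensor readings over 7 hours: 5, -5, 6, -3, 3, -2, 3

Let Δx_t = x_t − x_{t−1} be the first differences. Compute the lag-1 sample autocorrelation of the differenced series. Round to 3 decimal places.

-0.819

First differences Δx: -10, 11, -9, 6, -5, 5
Mean of differences = -0.3333
Numerator Σ(Δx_t−Δx̄)(Δx_{t+1}−Δx̄) = -317.1111
Denominator Σ(Δx_t−Δx̄)² = 387.3333
r_1(Δx) = -317.1111 / 387.3333 = -0.819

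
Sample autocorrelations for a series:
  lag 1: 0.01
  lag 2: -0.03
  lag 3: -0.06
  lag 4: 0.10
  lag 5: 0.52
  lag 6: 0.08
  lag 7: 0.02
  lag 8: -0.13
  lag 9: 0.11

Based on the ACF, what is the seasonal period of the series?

The largest autocorrelation is r_5 = 0.52; the remaining lags stay at or below 0.11.
The dominant spike at lag 5 indicates a seasonal period of 5.

5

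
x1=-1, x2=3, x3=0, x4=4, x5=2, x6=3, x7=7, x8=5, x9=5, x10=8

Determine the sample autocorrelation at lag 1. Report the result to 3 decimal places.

0.202

Mean x̄ = (-1 + 3 + 0 + 4 + 2 + 3 + 7 + 5 + 5 + 8)/10 = 3.6000
Numerator Σ_{t=1}^{9}(x_t−x̄)(x_{t+1}−x̄) = 14.6400
Denominator Σ(x_t−x̄)² = 72.4000
r_1 = 14.6400 / 72.4000 = 0.202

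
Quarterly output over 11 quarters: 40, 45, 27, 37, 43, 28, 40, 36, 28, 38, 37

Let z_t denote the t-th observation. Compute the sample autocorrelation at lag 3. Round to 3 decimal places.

0.568

Mean z̄ = (40 + 45 + 27 + 37 + 43 + 28 + 40 + 36 + 28 + 38 + 37)/11 = 36.2727
Numerator Σ_{t=1}^{8}(z_t−z̄)(z_{t+3}−z̄) = 213.6860
Denominator Σ(z_t−z̄)² = 376.1818
r_3 = 213.6860 / 376.1818 = 0.568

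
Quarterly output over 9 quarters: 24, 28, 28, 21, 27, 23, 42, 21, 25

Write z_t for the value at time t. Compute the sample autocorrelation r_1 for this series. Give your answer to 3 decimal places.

Mean z̄ = (24 + 28 + 28 + 21 + 27 + 23 + 42 + 21 + 25)/9 = 26.5556
Numerator Σ_{t=1}^{8}(z_t−z̄)(z_{t+1}−z̄) = -145.7531
Denominator Σ(z_t−z̄)² = 326.2222
r_1 = -145.7531 / 326.2222 = -0.447

-0.447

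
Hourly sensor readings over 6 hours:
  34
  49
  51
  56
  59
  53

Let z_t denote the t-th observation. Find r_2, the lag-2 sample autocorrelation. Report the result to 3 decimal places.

Mean z̄ = (34 + 49 + 51 + 56 + 59 + 53)/6 = 50.3333
Deviations from mean: -16.3333, -1.3333, 0.6667, 5.6667, 8.6667, 2.6667
Numerator Σ_{t=1}^{4}(z_t−z̄)(z_{t+2}−z̄) = 2.4444
Denominator Σ(z_t−z̄)² = 383.3333
r_2 = 2.4444 / 383.3333 = 0.006

0.006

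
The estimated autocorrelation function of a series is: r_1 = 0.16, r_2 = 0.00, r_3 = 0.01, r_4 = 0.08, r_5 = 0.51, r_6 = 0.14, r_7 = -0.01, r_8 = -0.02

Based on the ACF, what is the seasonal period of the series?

5

The largest autocorrelation is r_5 = 0.51; the remaining lags stay at or below 0.16.
The dominant spike at lag 5 indicates a seasonal period of 5.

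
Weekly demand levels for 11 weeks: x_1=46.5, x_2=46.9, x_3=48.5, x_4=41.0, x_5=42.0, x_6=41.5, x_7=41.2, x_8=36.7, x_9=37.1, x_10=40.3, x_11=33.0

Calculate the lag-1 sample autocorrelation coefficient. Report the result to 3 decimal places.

Mean x̄ = (46.5 + 46.9 + 48.5 + 41.0 + 42.0 + 41.5 + 41.2 + 36.7 + 37.1 + 40.3 + 33.0)/11 = 41.3364
Numerator Σ_{t=1}^{10}(x_t−x̄)(x_{t+1}−x̄) = 99.3414
Denominator Σ(x_t−x̄)² = 219.5455
r_1 = 99.3414 / 219.5455 = 0.452

0.452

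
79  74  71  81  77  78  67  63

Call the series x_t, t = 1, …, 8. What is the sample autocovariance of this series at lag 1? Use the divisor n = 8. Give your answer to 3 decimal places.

Mean x̄ = (79 + 74 + 71 + 81 + 77 + 78 + 67 + 63)/8 = 73.7500
Deviations: 5.2500, 0.2500, -2.7500, 7.2500, 3.2500, 4.2500, -6.7500, -10.7500
Σ_{t=1}^{7}(x_t−x̄)(x_{t+1}−x̄) = 61.9375
γ_1 = 61.9375 / 8 = 7.742

7.742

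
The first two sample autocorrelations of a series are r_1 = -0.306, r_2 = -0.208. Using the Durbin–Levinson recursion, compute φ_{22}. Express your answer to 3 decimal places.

φ_{22} = (r_2 − r_1²) / (1 − r_1²)
r_1² = (-0.306)² = 0.093636
Numerator = -0.208 − 0.0936 = -0.3016; denominator = 1 − 0.0936 = 0.9064
φ_{22} = -0.3016 / 0.9064 = -0.333

-0.333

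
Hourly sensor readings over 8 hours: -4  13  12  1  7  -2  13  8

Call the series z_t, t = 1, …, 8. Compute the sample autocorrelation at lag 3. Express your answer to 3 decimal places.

Mean z̄ = (-4 + 13 + 12 + 1 + 7 − 2 + 13 + 8)/8 = 6.0000
Deviations from mean: -10.0000, 7.0000, 6.0000, -5.0000, 1.0000, -8.0000, 7.0000, 2.0000
Σ(z_t−z̄)(z_{t+3}−z̄) = (50.0000) + (7.0000) + (-48.0000) + (-35.0000) + (2.0000) = -24.0000
Denominator Σ(z_t−z̄)² = 328.0000
r_3 = -24.0000 / 328.0000 = -0.073

-0.073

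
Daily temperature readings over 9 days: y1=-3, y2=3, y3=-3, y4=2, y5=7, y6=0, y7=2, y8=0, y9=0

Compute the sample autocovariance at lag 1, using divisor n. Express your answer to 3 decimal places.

Mean ȳ = (-3 + 3 − 3 + 2 + 7 + 0 + 2 + 0 + 0)/9 = 0.8889
Σ_{t=1}^{8}(y_t−ȳ)(y_{t+1}−ȳ) = -20.5679
γ_1 = -20.5679 / 9 = -2.285

-2.285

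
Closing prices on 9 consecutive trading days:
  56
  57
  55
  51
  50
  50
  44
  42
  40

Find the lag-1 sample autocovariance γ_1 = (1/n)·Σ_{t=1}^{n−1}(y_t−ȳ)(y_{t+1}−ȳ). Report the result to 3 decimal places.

Mean ȳ = (56 + 57 + 55 + 51 + 50 + 50 + 44 + 42 + 40)/9 = 49.4444
Σ_{t=1}^{8}(y_t−ȳ)(y_{t+1}−ȳ) = 209.1358
γ_1 = 209.1358 / 9 = 23.237

23.237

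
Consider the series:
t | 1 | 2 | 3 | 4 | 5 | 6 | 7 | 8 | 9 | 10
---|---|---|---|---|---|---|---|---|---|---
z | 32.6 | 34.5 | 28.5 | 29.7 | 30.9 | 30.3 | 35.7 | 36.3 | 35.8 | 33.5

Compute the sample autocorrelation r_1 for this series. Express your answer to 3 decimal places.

0.448

Mean z̄ = (32.6 + 34.5 + 28.5 + 29.7 + 30.9 + 30.3 + 35.7 + 36.3 + 35.8 + 33.5)/10 = 32.7800
Numerator Σ_{t=1}^{9}(z_t−z̄)(z_{t+1}−z̄) = 31.8056
Denominator Σ(z_t−z̄)² = 71.0360
r_1 = 31.8056 / 71.0360 = 0.448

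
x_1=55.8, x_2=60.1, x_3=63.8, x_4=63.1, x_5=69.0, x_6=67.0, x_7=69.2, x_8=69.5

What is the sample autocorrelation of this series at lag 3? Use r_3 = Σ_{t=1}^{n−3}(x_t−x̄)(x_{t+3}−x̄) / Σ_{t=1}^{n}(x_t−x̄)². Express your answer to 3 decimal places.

0.034

Mean x̄ = (55.8 + 60.1 + 63.8 + 63.1 + 69.0 + 67.0 + 69.2 + 69.5)/8 = 64.6875
Σ(x_t−x̄)(x_{t+3}−x̄) = (14.1089) + (-19.7836) + (-2.0523) + (-7.1636) + (20.7539) = 5.8633
Denominator Σ(x_t−x̄)² = 170.8088
r_3 = 5.8633 / 170.8088 = 0.034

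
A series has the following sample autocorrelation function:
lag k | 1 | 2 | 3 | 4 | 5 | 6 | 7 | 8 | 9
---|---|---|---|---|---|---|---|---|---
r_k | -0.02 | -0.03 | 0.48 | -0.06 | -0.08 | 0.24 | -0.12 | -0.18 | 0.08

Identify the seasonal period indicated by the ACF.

The largest autocorrelation is r_3 = 0.48, with a weaker echo at lag 6 (0.24); the remaining lags stay at or below 0.08.
The dominant spike at lag 3 indicates a seasonal period of 3.

3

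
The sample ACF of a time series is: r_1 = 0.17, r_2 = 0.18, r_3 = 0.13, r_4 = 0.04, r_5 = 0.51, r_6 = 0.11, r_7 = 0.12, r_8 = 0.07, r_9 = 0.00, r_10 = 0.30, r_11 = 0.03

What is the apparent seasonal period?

5

The largest autocorrelation is r_5 = 0.51, with a weaker echo at lag 10 (0.30); the remaining lags stay at or below 0.18.
The dominant spike at lag 5 indicates a seasonal period of 5.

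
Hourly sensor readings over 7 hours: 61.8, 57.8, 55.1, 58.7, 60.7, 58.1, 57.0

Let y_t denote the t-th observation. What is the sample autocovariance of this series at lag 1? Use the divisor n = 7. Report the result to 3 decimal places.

Mean ȳ = (61.8 + 57.8 + 55.1 + 58.7 + 60.7 + 58.1 + 57.0)/7 = 58.4571
Σ_{t=1}^{6}(y_t−ȳ)(y_{t+1}−ȳ) = -0.5418
γ_1 = -0.5418 / 7 = -0.077

-0.077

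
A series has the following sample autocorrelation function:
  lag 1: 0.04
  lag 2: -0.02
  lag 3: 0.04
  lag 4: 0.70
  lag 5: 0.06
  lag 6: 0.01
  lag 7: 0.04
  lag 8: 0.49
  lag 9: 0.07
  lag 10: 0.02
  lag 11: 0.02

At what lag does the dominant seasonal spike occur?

4

The largest autocorrelation is r_4 = 0.70, with a weaker echo at lag 8 (0.49); the remaining lags stay at or below 0.07.
The dominant spike at lag 4 indicates a seasonal period of 4.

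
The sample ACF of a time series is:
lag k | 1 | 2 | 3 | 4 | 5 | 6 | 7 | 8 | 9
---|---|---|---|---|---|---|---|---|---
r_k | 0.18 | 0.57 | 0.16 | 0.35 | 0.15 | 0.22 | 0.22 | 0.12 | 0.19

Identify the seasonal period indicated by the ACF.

2

The largest autocorrelation is r_2 = 0.57, with a weaker echo at lag 4 (0.35); the remaining lags stay at or below 0.22.
The dominant spike at lag 2 indicates a seasonal period of 2.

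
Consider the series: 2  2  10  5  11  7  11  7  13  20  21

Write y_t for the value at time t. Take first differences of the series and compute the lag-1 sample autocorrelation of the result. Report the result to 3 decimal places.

First differences Δy: 0, 8, -5, 6, -4, 4, -4, 6, 7, 1
Mean of differences = 1.9000
Numerator Σ(Δy_t−Δȳ)(Δy_{t+1}−Δȳ) = -138.8100
Denominator Σ(Δy_t−Δȳ)² = 222.9000
r_1(Δy) = -138.8100 / 222.9000 = -0.623

-0.623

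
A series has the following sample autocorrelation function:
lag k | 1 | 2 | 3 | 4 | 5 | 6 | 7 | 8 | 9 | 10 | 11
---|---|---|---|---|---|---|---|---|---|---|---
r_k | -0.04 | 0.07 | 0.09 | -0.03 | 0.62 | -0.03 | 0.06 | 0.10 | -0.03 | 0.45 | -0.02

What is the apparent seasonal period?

The largest autocorrelation is r_5 = 0.62, with a weaker echo at lag 10 (0.45); the remaining lags stay at or below 0.10.
The dominant spike at lag 5 indicates a seasonal period of 5.

5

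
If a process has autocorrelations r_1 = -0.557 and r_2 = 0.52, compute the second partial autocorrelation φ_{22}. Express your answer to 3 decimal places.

φ_{22} = (r_2 − r_1²) / (1 − r_1²)
r_1² = (-0.557)² = 0.310249
Numerator = 0.52 − 0.3102 = 0.2098; denominator = 1 − 0.3102 = 0.6898
φ_{22} = 0.2098 / 0.6898 = 0.304

0.304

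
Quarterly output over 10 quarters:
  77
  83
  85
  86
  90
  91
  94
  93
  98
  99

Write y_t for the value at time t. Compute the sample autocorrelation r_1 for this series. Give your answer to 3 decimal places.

0.602

Mean ȳ = (77 + 83 + 85 + 86 + 90 + 91 + 94 + 93 + 98 + 99)/10 = 89.6000
Numerator Σ_{t=1}^{9}(y_t−ȳ)(y_{t+1}−ȳ) = 257.8400
Denominator Σ(y_t−ȳ)² = 428.4000
r_1 = 257.8400 / 428.4000 = 0.602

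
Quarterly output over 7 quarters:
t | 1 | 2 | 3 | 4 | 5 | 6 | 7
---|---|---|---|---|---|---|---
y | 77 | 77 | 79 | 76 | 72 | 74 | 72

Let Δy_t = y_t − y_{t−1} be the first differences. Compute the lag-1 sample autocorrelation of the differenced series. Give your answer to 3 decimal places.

-0.280

First differences Δy: 0, 2, -3, -4, 2, -2
Mean of differences = -0.8333
Numerator Σ(Δy_t−Δȳ)(Δy_{t+1}−Δȳ) = -9.1944
Denominator Σ(Δy_t−Δȳ)² = 32.8333
r_1(Δy) = -9.1944 / 32.8333 = -0.280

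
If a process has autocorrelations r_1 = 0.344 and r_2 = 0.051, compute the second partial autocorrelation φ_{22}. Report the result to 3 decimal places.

-0.076

φ_{22} = (r_2 − r_1²) / (1 − r_1²)
r_1² = (0.344)² = 0.118336
Numerator = 0.051 − 0.1183 = -0.0673; denominator = 1 − 0.1183 = 0.8817
φ_{22} = -0.0673 / 0.8817 = -0.076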